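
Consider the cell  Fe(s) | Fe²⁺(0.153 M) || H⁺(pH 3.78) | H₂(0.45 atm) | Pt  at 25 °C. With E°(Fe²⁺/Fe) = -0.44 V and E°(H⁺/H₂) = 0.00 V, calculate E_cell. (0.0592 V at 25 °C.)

0.25 V

The hydrogen couple is the cathode, so E°_cell = 0.44 V; n = 2.
[H⁺] = 10^(−3.78) = 1.7 × 10^-4 M, and Q = [Fe²⁺]·P(H₂) / [H⁺]^2 = 2.5 × 10^6.
E = E° − (0.0592/2) log Q = 0.44 − (0.0592/2)(6.398) = 0.251 V.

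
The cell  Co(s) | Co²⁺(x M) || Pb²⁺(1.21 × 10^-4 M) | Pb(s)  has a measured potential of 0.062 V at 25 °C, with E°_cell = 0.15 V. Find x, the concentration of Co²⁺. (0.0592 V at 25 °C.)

From the Nernst equation, log Q = n(E° − E)/0.0592 = 2(0.15 − 0.062)/0.0592 = 2.973, so Q = 940.
With Q = [Co²⁺]/[Pb²⁺] and the known concentrations, [Co²⁺] in the numerator gives [Co²⁺] = 0.11 M.

0.11 M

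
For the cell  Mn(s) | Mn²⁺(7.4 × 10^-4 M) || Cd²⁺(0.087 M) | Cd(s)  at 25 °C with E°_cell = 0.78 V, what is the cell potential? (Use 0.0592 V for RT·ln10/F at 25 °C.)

Balancing electrons gives n = 2; the reaction quotient is Q = [Mn²⁺]/[Cd²⁺] = 0.00851.
At 25 °C, E = E° − (0.0592/n) log Q = 0.78 − (0.0592/2)(-2.070) = 0.780 + 0.061 = 0.841 V.

0.841 V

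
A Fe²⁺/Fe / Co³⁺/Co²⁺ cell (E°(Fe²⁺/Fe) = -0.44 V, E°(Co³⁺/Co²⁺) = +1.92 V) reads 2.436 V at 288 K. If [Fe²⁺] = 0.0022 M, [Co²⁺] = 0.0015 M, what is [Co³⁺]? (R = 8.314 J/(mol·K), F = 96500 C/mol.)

0.0015 M

From the Nernst equation, ln Q = nF(E° − E)/RT = 2×96500×(2.36 − 2.436)/(8.314×288) = -6.126, so Q = 0.00219.
With Q = [Fe²⁺]·[Co²⁺]^2/[Co³⁺]^2 and the known concentrations, [Co³⁺]^2 in the denominator gives [Co³⁺] = 0.0015 M.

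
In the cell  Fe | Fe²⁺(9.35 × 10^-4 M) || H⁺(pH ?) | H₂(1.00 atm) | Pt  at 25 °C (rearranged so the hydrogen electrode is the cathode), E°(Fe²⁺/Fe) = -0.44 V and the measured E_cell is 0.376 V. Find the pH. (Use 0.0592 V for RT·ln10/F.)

pH = 2.60

E°_cell = 0.44 V and n = 2.
log Q = n(E° − E)/0.0592 = 2×(0.44 − 0.376)/0.0592 = 2.162.
With Q = [Fe²⁺]·P(H₂) / [H⁺]^2, solving for [H⁺] gives log[H⁺] = -2.596, so pH = 2.60.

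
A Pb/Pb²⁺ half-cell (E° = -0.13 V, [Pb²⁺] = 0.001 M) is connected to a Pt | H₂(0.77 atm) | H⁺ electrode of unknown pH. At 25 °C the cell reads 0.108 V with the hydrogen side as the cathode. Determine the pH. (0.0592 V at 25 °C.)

pH = 1.93

E°_cell = 0.13 V and n = 2.
log Q = n(E° − E)/0.0592 = 2×(0.13 − 0.108)/0.0592 = 0.743.
With Q = [Pb²⁺]·P(H₂) / [H⁺]^2, solving for [H⁺] gives log[H⁺] = -1.928, so pH = 1.93.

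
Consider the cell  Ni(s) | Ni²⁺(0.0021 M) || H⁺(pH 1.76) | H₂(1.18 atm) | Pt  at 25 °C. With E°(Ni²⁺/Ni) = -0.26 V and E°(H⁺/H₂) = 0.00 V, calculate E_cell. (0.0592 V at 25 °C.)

0.23 V

The hydrogen couple is the cathode, so E°_cell = 0.26 V; n = 2.
[H⁺] = 10^(−1.76) = 0.017 M, and Q = [Ni²⁺]·P(H₂) / [H⁺]^2 = 8.21.
E = E° − (0.0592/2) log Q = 0.26 − (0.0592/2)(0.914) = 0.233 V.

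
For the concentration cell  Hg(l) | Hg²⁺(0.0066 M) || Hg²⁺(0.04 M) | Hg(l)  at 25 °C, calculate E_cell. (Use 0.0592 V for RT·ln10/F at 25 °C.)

Both half-cells are Hg²⁺/Hg, so E°_cell = 0. The concentrated side is the cathode; the cell reaction moves Hg²⁺ from high to low concentration with n = 2.
Q = [Hg²⁺]_dilute/[Hg²⁺]_conc = 0.0066/0.04 = 0.165.
E = 0 − (0.0592/2) log Q = −(0.0592/2)(-0.783) = 0.0232 V.

0.023 V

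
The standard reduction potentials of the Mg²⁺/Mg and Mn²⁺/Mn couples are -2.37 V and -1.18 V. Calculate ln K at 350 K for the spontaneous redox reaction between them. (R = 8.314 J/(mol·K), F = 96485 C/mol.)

E°_cell = -1.18 − (-2.37) = 1.19 V, with n = 2 electrons transferred.
At equilibrium E = 0, so the Nernst equation gives ln K = nFE°/RT = (2)(96485)(1.19)/((8.314)(350)) = 78.91.

ln K = 78.9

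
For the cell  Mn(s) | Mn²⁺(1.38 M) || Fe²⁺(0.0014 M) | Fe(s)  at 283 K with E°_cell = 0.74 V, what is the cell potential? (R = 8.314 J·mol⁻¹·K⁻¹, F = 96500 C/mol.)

Balancing electrons gives n = 2; the reaction quotient is Q = [Mn²⁺]/[Fe²⁺] = 986.
E = E° − (RT/nF) ln Q = 0.74 − (8.314×283)/(2×96500) × (6.893) = 0.740 − 0.084 = 0.656 V.

0.656 V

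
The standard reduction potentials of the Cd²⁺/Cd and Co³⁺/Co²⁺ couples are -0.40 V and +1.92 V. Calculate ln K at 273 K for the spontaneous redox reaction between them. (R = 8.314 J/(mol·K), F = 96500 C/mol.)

ln K = 197.3

E°_cell = +1.92 − (-0.40) = 2.32 V, with n = 2 electrons transferred.
At equilibrium E = 0, so the Nernst equation gives ln K = nFE°/RT = (2)(96500)(2.32)/((8.314)(273)) = 197.28.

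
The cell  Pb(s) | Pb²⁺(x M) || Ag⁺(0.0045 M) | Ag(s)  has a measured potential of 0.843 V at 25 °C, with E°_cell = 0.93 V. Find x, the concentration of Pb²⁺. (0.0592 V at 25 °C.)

0.018 M

From the Nernst equation, log Q = n(E° − E)/0.0592 = 2(0.93 − 0.843)/0.0592 = 2.939, so Q = 869.
With Q = [Pb²⁺]/[Ag⁺]^2 and the known concentrations, [Pb²⁺] in the numerator gives [Pb²⁺] = 0.018 M.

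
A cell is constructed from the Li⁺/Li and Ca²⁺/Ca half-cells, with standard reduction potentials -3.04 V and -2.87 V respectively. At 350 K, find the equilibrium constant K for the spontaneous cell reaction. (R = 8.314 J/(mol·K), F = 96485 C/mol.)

E°_cell = -2.87 − (-3.04) = 0.17 V, with n = 2 electrons transferred.
At equilibrium E = 0, so the Nernst equation gives ln K = nFE°/RT = (2)(96485)(0.17)/((8.314)(350)) = 11.27.
K = e^11.27 = 7.9 × 10^4.

7.9 × 10^4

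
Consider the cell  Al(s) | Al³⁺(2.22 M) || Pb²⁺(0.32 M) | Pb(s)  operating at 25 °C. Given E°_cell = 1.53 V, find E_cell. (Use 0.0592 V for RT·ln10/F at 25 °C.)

1.51 V

Balancing electrons gives n = 6; the reaction quotient is Q = [Al³⁺]^2/[Pb²⁺]^3 = 150.
At 25 °C, E = E° − (0.0592/n) log Q = 1.53 − (0.0592/6)(2.177) = 1.530 − 0.021 = 1.509 V.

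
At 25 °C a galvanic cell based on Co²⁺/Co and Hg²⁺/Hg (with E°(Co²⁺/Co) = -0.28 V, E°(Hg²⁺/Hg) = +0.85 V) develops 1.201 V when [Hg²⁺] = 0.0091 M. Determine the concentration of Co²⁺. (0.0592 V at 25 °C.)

From the Nernst equation, log Q = n(E° − E)/0.0592 = 2(1.13 − 1.201)/0.0592 = -2.399, so Q = 0.00399.
With Q = [Co²⁺]/[Hg²⁺] and the known concentrations, [Co²⁺] in the numerator gives [Co²⁺] = 3.6 × 10^-5 M.

3.6 × 10^-5 M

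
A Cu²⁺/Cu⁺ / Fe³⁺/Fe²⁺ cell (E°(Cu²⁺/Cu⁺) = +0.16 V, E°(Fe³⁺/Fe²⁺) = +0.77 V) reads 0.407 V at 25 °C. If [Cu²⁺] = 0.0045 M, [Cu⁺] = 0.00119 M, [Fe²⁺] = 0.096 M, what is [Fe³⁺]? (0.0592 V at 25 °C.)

1.4 × 10^-4 M

From the Nernst equation, log Q = n(E° − E)/0.0592 = 1(0.61 − 0.407)/0.0592 = 3.429, so Q = 2690.
With Q = [Cu²⁺]·[Fe²⁺]/([Cu⁺]·[Fe³⁺]) and the known concentrations, [Fe³⁺] in the denominator gives [Fe³⁺] = 1.4 × 10^-4 M.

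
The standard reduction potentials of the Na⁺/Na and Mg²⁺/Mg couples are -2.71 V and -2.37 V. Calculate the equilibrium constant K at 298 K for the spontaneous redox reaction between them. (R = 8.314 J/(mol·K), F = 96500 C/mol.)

E°_cell = -2.37 − (-2.71) = 0.34 V, with n = 2 electrons transferred.
At equilibrium E = 0, so the Nernst equation gives ln K = nFE°/RT = (2)(96500)(0.34)/((8.314)(298)) = 26.49.
K = e^26.49 = 3.2 × 10^11.

3.2 × 10^11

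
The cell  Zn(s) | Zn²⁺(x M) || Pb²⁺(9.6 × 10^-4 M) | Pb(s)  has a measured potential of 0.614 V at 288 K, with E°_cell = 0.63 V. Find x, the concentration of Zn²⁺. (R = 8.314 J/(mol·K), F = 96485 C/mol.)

From the Nernst equation, ln Q = nF(E° − E)/RT = 2×96485×(0.63 − 0.614)/(8.314×288) = 1.289, so Q = 3.63.
With Q = [Zn²⁺]/[Pb²⁺] and the known concentrations, [Zn²⁺] in the numerator gives [Zn²⁺] = 0.0035 M.

0.0035 M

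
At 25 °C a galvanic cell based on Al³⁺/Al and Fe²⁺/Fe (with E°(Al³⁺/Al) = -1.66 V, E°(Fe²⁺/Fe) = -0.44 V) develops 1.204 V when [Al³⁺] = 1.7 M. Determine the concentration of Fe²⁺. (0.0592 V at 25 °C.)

0.41 M

From the Nernst equation, log Q = n(E° − E)/0.0592 = 6(1.22 − 1.204)/0.0592 = 1.622, so Q = 41.8.
With Q = [Al³⁺]^2/[Fe²⁺]^3 and the known concentrations, [Fe²⁺]^3 in the denominator gives [Fe²⁺] = 0.41 M.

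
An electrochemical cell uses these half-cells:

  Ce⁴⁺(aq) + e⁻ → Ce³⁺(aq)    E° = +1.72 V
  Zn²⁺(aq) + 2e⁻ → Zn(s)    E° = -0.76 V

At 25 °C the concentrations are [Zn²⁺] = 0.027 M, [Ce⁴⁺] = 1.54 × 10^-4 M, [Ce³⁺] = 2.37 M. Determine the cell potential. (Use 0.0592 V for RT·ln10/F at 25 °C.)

The Ce⁴⁺/Ce³⁺ couple has the higher reduction potential and acts as the cathode, so E°_cell = +1.72 − (-0.76) = 2.48 V.
Balancing electrons gives n = 2; the reaction quotient is Q = [Zn²⁺]·[Ce³⁺]^2/[Ce⁴⁺]^2 = 6.39 × 10^6.
At 25 °C, E = E° − (0.0592/n) log Q = 2.48 − (0.0592/2)(6.806) = 2.480 − 0.201 = 2.279 V.

2.28 V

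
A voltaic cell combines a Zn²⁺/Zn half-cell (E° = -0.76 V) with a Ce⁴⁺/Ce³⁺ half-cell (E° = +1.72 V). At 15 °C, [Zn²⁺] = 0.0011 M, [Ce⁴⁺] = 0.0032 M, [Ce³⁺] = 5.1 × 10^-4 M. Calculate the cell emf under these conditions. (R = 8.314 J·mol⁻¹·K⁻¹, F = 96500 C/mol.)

The Ce⁴⁺/Ce³⁺ couple has the higher reduction potential and acts as the cathode, so E°_cell = +1.72 − (-0.76) = 2.48 V.
Balancing electrons gives n = 2; the reaction quotient is Q = [Zn²⁺]·[Ce³⁺]^2/[Ce⁴⁺]^2 = 2.79 × 10^-5.
E = E° − (RT/nF) ln Q = 2.48 − (8.314×288)/(2×96500) × (-10.485) = 2.480 + 0.130 = 2.610 V.

2.61 V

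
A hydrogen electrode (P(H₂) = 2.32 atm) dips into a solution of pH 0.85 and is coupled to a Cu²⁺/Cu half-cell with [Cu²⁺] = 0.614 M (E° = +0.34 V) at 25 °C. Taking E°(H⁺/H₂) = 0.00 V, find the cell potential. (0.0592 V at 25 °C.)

0.39 V

The Cu²⁺/Cu couple is the cathode, so E°_cell = 0.34 V; n = 2.
[H⁺] = 10^(−0.85) = 0.14 M, and Q = [H⁺]^2 / ([Cu²⁺]·P(H₂)) = 0.0140.
E = E° − (0.0592/2) log Q = 0.34 − (0.0592/2)(-1.854) = 0.395 V.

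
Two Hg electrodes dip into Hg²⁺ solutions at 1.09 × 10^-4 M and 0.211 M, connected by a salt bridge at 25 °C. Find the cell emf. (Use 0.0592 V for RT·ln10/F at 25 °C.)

Both half-cells are Hg²⁺/Hg, so E°_cell = 0. The concentrated side is the cathode; the cell reaction moves Hg²⁺ from high to low concentration with n = 2.
Q = [Hg²⁺]_dilute/[Hg²⁺]_conc = 1.09 × 10^-4/0.211 = 5.17 × 10^-4.
E = 0 − (0.0592/2) log Q = −(0.0592/2)(-3.287) = 0.0973 V.

0.097 V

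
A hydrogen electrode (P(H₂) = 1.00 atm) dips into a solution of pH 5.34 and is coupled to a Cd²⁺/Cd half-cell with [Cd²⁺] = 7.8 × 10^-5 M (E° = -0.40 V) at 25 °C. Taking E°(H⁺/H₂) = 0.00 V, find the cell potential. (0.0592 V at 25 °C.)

0.21 V

The hydrogen couple is the cathode, so E°_cell = 0.40 V; n = 2.
[H⁺] = 10^(−5.34) = 4.6 × 10^-6 M, and Q = [Cd²⁺]·P(H₂) / [H⁺]^2 = 3.73 × 10^6.
E = E° − (0.0592/2) log Q = 0.40 − (0.0592/2)(6.572) = 0.205 V.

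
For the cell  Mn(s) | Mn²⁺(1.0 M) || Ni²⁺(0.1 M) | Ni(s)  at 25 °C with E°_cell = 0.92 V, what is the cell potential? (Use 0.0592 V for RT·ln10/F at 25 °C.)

Balancing electrons gives n = 2; the reaction quotient is Q = [Mn²⁺]/[Ni²⁺] = 10.0.
At 25 °C, E = E° − (0.0592/n) log Q = 0.92 − (0.0592/2)(1.000) = 0.920 − 0.030 = 0.890 V.

0.890 V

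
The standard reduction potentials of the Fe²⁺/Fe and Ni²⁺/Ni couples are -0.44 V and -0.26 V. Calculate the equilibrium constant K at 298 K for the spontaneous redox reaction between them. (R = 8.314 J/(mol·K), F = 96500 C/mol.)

1.2 × 10^6

E°_cell = -0.26 − (-0.44) = 0.18 V, with n = 2 electrons transferred.
At equilibrium E = 0, so the Nernst equation gives ln K = nFE°/RT = (2)(96500)(0.18)/((8.314)(298)) = 14.02.
K = e^14.02 = 1.2 × 10^6.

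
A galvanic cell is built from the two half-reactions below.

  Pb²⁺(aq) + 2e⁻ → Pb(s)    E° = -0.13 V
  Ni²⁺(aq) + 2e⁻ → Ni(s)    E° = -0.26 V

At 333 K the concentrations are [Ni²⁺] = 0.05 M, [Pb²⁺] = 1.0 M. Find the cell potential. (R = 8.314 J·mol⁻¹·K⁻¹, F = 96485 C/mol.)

0.173 V

The Pb²⁺/Pb couple has the higher reduction potential and acts as the cathode, so E°_cell = -0.13 − (-0.26) = 0.13 V.
Balancing electrons gives n = 2; the reaction quotient is Q = [Ni²⁺]/[Pb²⁺] = 0.0500.
E = E° − (RT/nF) ln Q = 0.13 − (8.314×333)/(2×96485) × (-2.996) = 0.130 + 0.043 = 0.173 V.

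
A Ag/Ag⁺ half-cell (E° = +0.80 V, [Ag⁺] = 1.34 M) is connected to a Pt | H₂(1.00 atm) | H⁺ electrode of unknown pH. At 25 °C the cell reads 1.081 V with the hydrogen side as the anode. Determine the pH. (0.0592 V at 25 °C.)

pH = 4.62

E°_cell = 0.80 V and n = 2.
log Q = n(E° − E)/0.0592 = 2×(0.80 − 1.081)/0.0592 = -9.493.
With Q = [H⁺]^2 / ([Ag⁺]^2·P(H₂)), solving for [H⁺] gives log[H⁺] = -4.620, so pH = 4.62.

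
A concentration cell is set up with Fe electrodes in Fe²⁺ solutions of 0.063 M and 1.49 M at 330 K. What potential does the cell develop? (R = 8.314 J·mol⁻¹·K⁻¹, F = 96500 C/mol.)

0.045 V

Both half-cells are Fe²⁺/Fe, so E°_cell = 0. The concentrated side is the cathode; the cell reaction moves Fe²⁺ from high to low concentration with n = 2.
Q = [Fe²⁺]_dilute/[Fe²⁺]_conc = 0.063/1.49 = 0.0423.
E = 0 − (RT/nF) ln Q = −((8.314×330)/(2×96500))(-3.163) = 0.0450 V.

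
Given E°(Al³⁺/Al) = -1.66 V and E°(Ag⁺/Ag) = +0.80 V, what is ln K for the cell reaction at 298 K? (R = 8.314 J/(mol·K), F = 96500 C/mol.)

ln K = 287.4

E°_cell = +0.80 − (-1.66) = 2.46 V, with n = 3 electrons transferred.
At equilibrium E = 0, so the Nernst equation gives ln K = nFE°/RT = (3)(96500)(2.46)/((8.314)(298)) = 287.45.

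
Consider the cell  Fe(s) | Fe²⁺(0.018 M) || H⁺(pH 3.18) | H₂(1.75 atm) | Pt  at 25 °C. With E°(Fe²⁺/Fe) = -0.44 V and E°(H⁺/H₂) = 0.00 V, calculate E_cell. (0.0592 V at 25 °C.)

The hydrogen couple is the cathode, so E°_cell = 0.44 V; n = 2.
[H⁺] = 10^(−3.18) = 6.6 × 10^-4 M, and Q = [Fe²⁺]·P(H₂) / [H⁺]^2 = 7.22 × 10^4.
E = E° − (0.0592/2) log Q = 0.44 − (0.0592/2)(4.858) = 0.296 V.

0.30 V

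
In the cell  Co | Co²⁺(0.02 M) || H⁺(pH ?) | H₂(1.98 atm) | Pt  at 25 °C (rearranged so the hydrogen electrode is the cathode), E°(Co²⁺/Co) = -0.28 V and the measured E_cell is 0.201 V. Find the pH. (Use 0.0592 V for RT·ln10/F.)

E°_cell = 0.28 V and n = 2.
log Q = n(E° − E)/0.0592 = 2×(0.28 − 0.201)/0.0592 = 2.669.
With Q = [Co²⁺]·P(H₂) / [H⁺]^2, solving for [H⁺] gives log[H⁺] = -2.036, so pH = 2.04.

pH = 2.04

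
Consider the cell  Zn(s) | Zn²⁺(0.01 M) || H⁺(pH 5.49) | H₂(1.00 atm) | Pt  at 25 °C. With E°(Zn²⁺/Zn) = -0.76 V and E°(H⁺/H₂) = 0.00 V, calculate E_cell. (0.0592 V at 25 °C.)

0.49 V

The hydrogen couple is the cathode, so E°_cell = 0.76 V; n = 2.
[H⁺] = 10^(−5.49) = 3.2 × 10^-6 M, and Q = [Zn²⁺]·P(H₂) / [H⁺]^2 = 9.55 × 10^8.
E = E° − (0.0592/2) log Q = 0.76 − (0.0592/2)(8.980) = 0.494 V.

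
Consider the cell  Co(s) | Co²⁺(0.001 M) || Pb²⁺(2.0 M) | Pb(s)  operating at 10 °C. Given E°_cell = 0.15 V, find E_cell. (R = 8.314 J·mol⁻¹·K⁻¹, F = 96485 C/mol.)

Balancing electrons gives n = 2; the reaction quotient is Q = [Co²⁺]/[Pb²⁺] = 5 × 10^-4.
E = E° − (RT/nF) ln Q = 0.15 − (8.314×283)/(2×96485) × (-7.601) = 0.150 + 0.093 = 0.243 V.

0.243 V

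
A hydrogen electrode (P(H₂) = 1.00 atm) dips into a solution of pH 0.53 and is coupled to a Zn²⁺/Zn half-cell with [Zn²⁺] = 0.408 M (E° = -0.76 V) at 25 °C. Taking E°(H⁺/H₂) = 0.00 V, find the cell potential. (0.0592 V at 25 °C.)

0.74 V

The hydrogen couple is the cathode, so E°_cell = 0.76 V; n = 2.
[H⁺] = 10^(−0.53) = 0.30 M, and Q = [Zn²⁺]·P(H₂) / [H⁺]^2 = 4.68.
E = E° − (0.0592/2) log Q = 0.76 − (0.0592/2)(0.671) = 0.740 V.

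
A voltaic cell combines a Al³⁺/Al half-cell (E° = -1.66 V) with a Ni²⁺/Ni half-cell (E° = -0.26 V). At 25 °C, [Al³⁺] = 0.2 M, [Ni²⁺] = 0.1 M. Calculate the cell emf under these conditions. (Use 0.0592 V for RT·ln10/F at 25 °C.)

1.38 V

The Ni²⁺/Ni couple has the higher reduction potential and acts as the cathode, so E°_cell = -0.26 − (-1.66) = 1.40 V.
Balancing electrons gives n = 6; the reaction quotient is Q = [Al³⁺]^2/[Ni²⁺]^3 = 40.0.
At 25 °C, E = E° − (0.0592/n) log Q = 1.40 − (0.0592/6)(1.602) = 1.400 − 0.016 = 1.384 V.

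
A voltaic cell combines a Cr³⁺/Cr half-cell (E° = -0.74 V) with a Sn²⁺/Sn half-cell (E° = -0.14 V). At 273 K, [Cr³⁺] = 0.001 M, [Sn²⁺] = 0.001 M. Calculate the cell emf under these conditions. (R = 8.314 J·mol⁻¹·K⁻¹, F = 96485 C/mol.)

The Sn²⁺/Sn couple has the higher reduction potential and acts as the cathode, so E°_cell = -0.14 − (-0.74) = 0.60 V.
Balancing electrons gives n = 6; the reaction quotient is Q = [Cr³⁺]^2/[Sn²⁺]^3 = 1000.
E = E° − (RT/nF) ln Q = 0.60 − (8.314×273)/(6×96485) × (6.908) = 0.600 − 0.027 = 0.573 V.

0.573 V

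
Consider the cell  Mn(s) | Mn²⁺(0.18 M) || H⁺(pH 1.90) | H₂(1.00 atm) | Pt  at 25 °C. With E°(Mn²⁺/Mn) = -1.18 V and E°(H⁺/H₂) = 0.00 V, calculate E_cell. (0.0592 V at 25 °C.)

1.09 V

The hydrogen couple is the cathode, so E°_cell = 1.18 V; n = 2.
[H⁺] = 10^(−1.90) = 0.013 M, and Q = [Mn²⁺]·P(H₂) / [H⁺]^2 = 1140.
E = E° − (0.0592/2) log Q = 1.18 − (0.0592/2)(3.055) = 1.090 V.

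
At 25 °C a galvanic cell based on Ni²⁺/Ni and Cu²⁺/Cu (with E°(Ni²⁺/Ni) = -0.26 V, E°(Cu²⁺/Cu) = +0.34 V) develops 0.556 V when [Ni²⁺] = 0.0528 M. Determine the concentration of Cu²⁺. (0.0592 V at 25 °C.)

From the Nernst equation, log Q = n(E° − E)/0.0592 = 2(0.60 − 0.556)/0.0592 = 1.486, so Q = 30.7.
With Q = [Ni²⁺]/[Cu²⁺] and the known concentrations, [Cu²⁺] in the denominator gives [Cu²⁺] = 0.0017 M.

0.0017 M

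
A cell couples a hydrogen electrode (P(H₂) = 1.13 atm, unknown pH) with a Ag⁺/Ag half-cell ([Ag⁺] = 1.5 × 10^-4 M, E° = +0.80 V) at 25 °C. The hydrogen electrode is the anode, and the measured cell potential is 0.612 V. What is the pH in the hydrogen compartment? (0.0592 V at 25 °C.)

E°_cell = 0.80 V and n = 2.
log Q = n(E° − E)/0.0592 = 2×(0.80 − 0.612)/0.0592 = 6.351.
With Q = [H⁺]^2 / ([Ag⁺]^2·P(H₂)), solving for [H⁺] gives log[H⁺] = -0.622, so pH = 0.62.

pH = 0.62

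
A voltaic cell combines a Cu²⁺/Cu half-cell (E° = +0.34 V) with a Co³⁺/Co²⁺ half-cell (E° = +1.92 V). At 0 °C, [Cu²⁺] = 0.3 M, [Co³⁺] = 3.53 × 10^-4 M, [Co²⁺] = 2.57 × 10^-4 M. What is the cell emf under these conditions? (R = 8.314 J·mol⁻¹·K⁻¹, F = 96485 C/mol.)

1.60 V

The Co³⁺/Co²⁺ couple has the higher reduction potential and acts as the cathode, so E°_cell = +1.92 − (+0.34) = 1.58 V.
Balancing electrons gives n = 2; the reaction quotient is Q = [Cu²⁺]·[Co²⁺]^2/[Co³⁺]^2 = 0.159.
E = E° − (RT/nF) ln Q = 1.58 − (8.314×273)/(2×96485) × (-1.839) = 1.580 + 0.022 = 1.602 V.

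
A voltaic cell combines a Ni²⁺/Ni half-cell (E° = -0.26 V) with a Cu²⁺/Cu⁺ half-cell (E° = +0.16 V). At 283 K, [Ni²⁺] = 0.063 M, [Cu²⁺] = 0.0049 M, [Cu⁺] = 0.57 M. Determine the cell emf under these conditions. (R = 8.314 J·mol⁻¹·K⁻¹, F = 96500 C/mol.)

0.338 V

The Cu²⁺/Cu⁺ couple has the higher reduction potential and acts as the cathode, so E°_cell = +0.16 − (-0.26) = 0.42 V.
Balancing electrons gives n = 2; the reaction quotient is Q = [Ni²⁺]·[Cu⁺]^2/[Cu²⁺]^2 = 853.
E = E° − (RT/nF) ln Q = 0.42 − (8.314×283)/(2×96500) × (6.748) = 0.420 − 0.082 = 0.338 V.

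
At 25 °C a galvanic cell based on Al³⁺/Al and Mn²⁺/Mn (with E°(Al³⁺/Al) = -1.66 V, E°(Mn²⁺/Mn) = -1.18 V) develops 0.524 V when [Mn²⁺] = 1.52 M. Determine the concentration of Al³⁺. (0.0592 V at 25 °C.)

0.011 M

From the Nernst equation, log Q = n(E° − E)/0.0592 = 6(0.48 − 0.524)/0.0592 = -4.459, so Q = 3.47 × 10^-5.
With Q = [Al³⁺]^2/[Mn²⁺]^3 and the known concentrations, [Al³⁺]^2 in the numerator gives [Al³⁺] = 0.011 M.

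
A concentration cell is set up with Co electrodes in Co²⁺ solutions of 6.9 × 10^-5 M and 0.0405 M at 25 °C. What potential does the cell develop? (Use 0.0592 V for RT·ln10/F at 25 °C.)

0.082 V

Both half-cells are Co²⁺/Co, so E°_cell = 0. The concentrated side is the cathode; the cell reaction moves Co²⁺ from high to low concentration with n = 2.
Q = [Co²⁺]_dilute/[Co²⁺]_conc = 6.9 × 10^-5/0.0405 = 0.00170.
E = 0 − (0.0592/2) log Q = −(0.0592/2)(-2.769) = 0.0820 V.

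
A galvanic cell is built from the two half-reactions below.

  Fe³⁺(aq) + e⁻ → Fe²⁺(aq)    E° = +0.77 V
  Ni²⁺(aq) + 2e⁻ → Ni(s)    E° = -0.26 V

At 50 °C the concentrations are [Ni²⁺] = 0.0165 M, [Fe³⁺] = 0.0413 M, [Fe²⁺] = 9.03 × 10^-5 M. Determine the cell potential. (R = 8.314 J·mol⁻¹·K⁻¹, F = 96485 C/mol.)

The Fe³⁺/Fe²⁺ couple has the higher reduction potential and acts as the cathode, so E°_cell = +0.77 − (-0.26) = 1.03 V.
Balancing electrons gives n = 2; the reaction quotient is Q = [Ni²⁺]·[Fe²⁺]^2/[Fe³⁺]^2 = 7.89 × 10^-8.
E = E° − (RT/nF) ln Q = 1.03 − (8.314×323)/(2×96485) × (-16.355) = 1.030 + 0.228 = 1.258 V.

1.26 V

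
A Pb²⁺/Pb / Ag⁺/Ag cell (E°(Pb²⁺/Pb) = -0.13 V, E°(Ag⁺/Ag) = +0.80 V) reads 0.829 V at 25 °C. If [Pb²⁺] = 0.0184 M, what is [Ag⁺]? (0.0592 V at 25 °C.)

0.0027 M

From the Nernst equation, log Q = n(E° − E)/0.0592 = 2(0.93 − 0.829)/0.0592 = 3.412, so Q = 2580.
With Q = [Pb²⁺]/[Ag⁺]^2 and the known concentrations, [Ag⁺]^2 in the denominator gives [Ag⁺] = 0.0027 M.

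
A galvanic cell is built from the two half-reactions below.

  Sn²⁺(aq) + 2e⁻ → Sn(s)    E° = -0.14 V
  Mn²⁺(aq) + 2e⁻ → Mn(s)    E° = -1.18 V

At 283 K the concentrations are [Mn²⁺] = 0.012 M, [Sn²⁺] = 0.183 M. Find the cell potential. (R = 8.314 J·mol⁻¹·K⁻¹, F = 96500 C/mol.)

1.07 V

The Sn²⁺/Sn couple has the higher reduction potential and acts as the cathode, so E°_cell = -0.14 − (-1.18) = 1.04 V.
Balancing electrons gives n = 2; the reaction quotient is Q = [Mn²⁺]/[Sn²⁺] = 0.0656.
E = E° − (RT/nF) ln Q = 1.04 − (8.314×283)/(2×96500) × (-2.725) = 1.040 + 0.033 = 1.073 V.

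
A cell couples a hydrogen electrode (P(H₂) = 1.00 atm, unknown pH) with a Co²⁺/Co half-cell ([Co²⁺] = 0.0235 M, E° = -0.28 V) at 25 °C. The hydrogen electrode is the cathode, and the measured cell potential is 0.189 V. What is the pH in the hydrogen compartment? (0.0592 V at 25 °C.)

E°_cell = 0.28 V and n = 2.
log Q = n(E° − E)/0.0592 = 2×(0.28 − 0.189)/0.0592 = 3.074.
With Q = [Co²⁺]·P(H₂) / [H⁺]^2, solving for [H⁺] gives log[H⁺] = -2.352, so pH = 2.35.

pH = 2.35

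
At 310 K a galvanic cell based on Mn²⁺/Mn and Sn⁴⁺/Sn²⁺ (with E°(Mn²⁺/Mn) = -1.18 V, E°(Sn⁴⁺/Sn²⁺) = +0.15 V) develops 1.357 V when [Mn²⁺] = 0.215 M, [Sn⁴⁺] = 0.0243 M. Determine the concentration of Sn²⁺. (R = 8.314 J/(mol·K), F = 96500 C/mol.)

From the Nernst equation, ln Q = nF(E° − E)/RT = 2×96500×(1.33 − 1.357)/(8.314×310) = -2.022, so Q = 0.132.
With Q = [Mn²⁺]·[Sn²⁺]/[Sn⁴⁺] and the known concentrations, [Sn²⁺] in the numerator gives [Sn²⁺] = 0.015 M.

0.015 M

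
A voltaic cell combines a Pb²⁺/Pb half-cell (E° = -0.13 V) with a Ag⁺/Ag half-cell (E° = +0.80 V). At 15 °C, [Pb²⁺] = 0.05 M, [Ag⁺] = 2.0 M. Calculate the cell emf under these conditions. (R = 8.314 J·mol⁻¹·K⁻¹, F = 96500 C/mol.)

The Ag⁺/Ag couple has the higher reduction potential and acts as the cathode, so E°_cell = +0.80 − (-0.13) = 0.93 V.
Balancing electrons gives n = 2; the reaction quotient is Q = [Pb²⁺]/[Ag⁺]^2 = 0.0125.
E = E° − (RT/nF) ln Q = 0.93 − (8.314×288)/(2×96500) × (-4.382) = 0.930 + 0.054 = 0.984 V.

0.984 V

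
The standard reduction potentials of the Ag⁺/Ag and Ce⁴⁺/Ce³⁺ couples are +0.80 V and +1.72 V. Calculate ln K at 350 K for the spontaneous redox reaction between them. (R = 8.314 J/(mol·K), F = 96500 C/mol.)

ln K = 30.5

E°_cell = +1.72 − (+0.80) = 0.92 V, with n = 1 electron transferred.
At equilibrium E = 0, so the Nernst equation gives ln K = nFE°/RT = (1)(96500)(0.92)/((8.314)(350)) = 30.51.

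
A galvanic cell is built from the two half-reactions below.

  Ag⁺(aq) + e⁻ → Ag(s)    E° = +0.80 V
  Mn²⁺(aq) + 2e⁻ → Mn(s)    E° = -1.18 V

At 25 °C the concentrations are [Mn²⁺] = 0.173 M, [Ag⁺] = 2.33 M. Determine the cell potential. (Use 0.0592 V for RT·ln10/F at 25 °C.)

2.02 V

The Ag⁺/Ag couple has the higher reduction potential and acts as the cathode, so E°_cell = +0.80 − (-1.18) = 1.98 V.
Balancing electrons gives n = 2; the reaction quotient is Q = [Mn²⁺]/[Ag⁺]^2 = 0.0319.
At 25 °C, E = E° − (0.0592/n) log Q = 1.98 − (0.0592/2)(-1.497) = 1.980 + 0.044 = 2.024 V.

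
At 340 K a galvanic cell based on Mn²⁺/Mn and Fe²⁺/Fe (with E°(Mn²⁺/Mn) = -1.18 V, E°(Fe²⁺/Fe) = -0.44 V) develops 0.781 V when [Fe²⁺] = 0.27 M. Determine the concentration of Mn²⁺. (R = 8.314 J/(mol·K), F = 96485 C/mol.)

0.016 M

From the Nernst equation, ln Q = nF(E° − E)/RT = 2×96485×(0.74 − 0.781)/(8.314×340) = -2.799, so Q = 0.0609.
With Q = [Mn²⁺]/[Fe²⁺] and the known concentrations, [Mn²⁺] in the numerator gives [Mn²⁺] = 0.016 M.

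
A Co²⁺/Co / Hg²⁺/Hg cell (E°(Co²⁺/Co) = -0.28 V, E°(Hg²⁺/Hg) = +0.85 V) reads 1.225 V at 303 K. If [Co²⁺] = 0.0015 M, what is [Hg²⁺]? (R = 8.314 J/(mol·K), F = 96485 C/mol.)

From the Nernst equation, ln Q = nF(E° − E)/RT = 2×96485×(1.13 − 1.225)/(8.314×303) = -7.277, so Q = 6.91 × 10^-4.
With Q = [Co²⁺]/[Hg²⁺] and the known concentrations, [Hg²⁺] in the denominator gives [Hg²⁺] = 2.2 M.

2.2 M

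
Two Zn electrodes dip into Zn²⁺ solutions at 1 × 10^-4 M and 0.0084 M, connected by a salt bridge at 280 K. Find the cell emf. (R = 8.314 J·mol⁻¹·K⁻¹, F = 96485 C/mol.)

Both half-cells are Zn²⁺/Zn, so E°_cell = 0. The concentrated side is the cathode; the cell reaction moves Zn²⁺ from high to low concentration with n = 2.
Q = [Zn²⁺]_dilute/[Zn²⁺]_conc = 1 × 10^-4/0.0084 = 0.0119.
E = 0 − (RT/nF) ln Q = −((8.314×280)/(2×96485))(-4.431) = 0.0535 V.

0.053 V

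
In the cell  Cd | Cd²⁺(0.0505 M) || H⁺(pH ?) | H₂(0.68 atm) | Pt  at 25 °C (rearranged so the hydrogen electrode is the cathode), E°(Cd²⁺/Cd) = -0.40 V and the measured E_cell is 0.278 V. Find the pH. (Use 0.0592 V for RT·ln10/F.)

E°_cell = 0.40 V and n = 2.
log Q = n(E° − E)/0.0592 = 2×(0.40 − 0.278)/0.0592 = 4.122.
With Q = [Cd²⁺]·P(H₂) / [H⁺]^2, solving for [H⁺] gives log[H⁺] = -2.793, so pH = 2.79.

pH = 2.79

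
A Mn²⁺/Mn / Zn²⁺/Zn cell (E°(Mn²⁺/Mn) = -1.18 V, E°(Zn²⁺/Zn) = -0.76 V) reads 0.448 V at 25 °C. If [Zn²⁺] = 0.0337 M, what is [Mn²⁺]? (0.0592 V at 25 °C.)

0.0038 M

From the Nernst equation, log Q = n(E° − E)/0.0592 = 2(0.42 − 0.448)/0.0592 = -0.946, so Q = 0.113.
With Q = [Mn²⁺]/[Zn²⁺] and the known concentrations, [Mn²⁺] in the numerator gives [Mn²⁺] = 0.0038 M.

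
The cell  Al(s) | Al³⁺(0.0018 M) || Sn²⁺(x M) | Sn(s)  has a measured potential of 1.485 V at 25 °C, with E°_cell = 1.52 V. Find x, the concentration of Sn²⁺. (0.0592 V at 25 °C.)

From the Nernst equation, log Q = n(E° − E)/0.0592 = 6(1.52 − 1.485)/0.0592 = 3.547, so Q = 3530.
With Q = [Al³⁺]^2/[Sn²⁺]^3 and the known concentrations, [Sn²⁺]^3 in the denominator gives [Sn²⁺] = 9.7 × 10^-4 M.

9.7 × 10^-4 M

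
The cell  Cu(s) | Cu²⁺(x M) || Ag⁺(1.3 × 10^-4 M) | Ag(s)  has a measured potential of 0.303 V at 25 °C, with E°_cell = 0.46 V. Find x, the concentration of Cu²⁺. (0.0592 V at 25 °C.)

0.0034 M

From the Nernst equation, log Q = n(E° − E)/0.0592 = 2(0.46 − 0.303)/0.0592 = 5.304, so Q = 2.01 × 10^5.
With Q = [Cu²⁺]/[Ag⁺]^2 and the known concentrations, [Cu²⁺] in the numerator gives [Cu²⁺] = 0.0034 M.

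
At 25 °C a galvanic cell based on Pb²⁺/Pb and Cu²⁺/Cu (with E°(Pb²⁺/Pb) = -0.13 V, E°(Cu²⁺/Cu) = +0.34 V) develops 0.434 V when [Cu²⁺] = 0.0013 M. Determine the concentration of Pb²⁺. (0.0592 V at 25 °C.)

From the Nernst equation, log Q = n(E° − E)/0.0592 = 2(0.47 − 0.434)/0.0592 = 1.216, so Q = 16.5.
With Q = [Pb²⁺]/[Cu²⁺] and the known concentrations, [Pb²⁺] in the numerator gives [Pb²⁺] = 0.021 M.

0.021 M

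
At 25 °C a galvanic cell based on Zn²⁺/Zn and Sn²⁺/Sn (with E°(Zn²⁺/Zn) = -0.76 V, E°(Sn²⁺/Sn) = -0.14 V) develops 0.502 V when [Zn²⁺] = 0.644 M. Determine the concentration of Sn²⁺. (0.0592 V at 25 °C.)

6.6 × 10^-5 M

From the Nernst equation, log Q = n(E° − E)/0.0592 = 2(0.62 − 0.502)/0.0592 = 3.986, so Q = 9690.
With Q = [Zn²⁺]/[Sn²⁺] and the known concentrations, [Sn²⁺] in the denominator gives [Sn²⁺] = 6.6 × 10^-5 M.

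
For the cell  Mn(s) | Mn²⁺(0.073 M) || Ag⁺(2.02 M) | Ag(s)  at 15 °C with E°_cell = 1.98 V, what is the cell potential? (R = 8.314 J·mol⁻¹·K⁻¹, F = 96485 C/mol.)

2.03 V

Balancing electrons gives n = 2; the reaction quotient is Q = [Mn²⁺]/[Ag⁺]^2 = 0.0179.
E = E° − (RT/nF) ln Q = 1.98 − (8.314×288)/(2×96485) × (-4.023) = 1.980 + 0.050 = 2.030 V.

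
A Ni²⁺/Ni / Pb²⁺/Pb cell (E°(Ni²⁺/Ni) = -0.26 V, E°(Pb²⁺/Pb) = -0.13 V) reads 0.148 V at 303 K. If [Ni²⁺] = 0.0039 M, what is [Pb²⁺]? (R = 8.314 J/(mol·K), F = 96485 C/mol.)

0.015 M

From the Nernst equation, ln Q = nF(E° − E)/RT = 2×96485×(0.13 − 0.148)/(8.314×303) = -1.379, so Q = 0.252.
With Q = [Ni²⁺]/[Pb²⁺] and the known concentrations, [Pb²⁺] in the denominator gives [Pb²⁺] = 0.015 M.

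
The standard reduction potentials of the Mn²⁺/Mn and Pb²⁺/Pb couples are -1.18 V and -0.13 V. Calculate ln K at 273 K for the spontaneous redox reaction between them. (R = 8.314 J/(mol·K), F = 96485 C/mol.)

E°_cell = -0.13 − (-1.18) = 1.05 V, with n = 2 electrons transferred.
At equilibrium E = 0, so the Nernst equation gives ln K = nFE°/RT = (2)(96485)(1.05)/((8.314)(273)) = 89.27.

ln K = 89.3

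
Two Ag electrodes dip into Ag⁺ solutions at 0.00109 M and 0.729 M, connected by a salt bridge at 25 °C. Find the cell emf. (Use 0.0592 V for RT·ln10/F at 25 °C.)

0.17 V

Both half-cells are Ag⁺/Ag, so E°_cell = 0. The concentrated side is the cathode; the cell reaction moves Ag⁺ from high to low concentration with n = 1.
Q = [Ag⁺]_dilute/[Ag⁺]_conc = 0.00109/0.729 = 0.00150.
E = 0 − (0.0592/1) log Q = −(0.0592/1)(-2.825) = 0.1672 V.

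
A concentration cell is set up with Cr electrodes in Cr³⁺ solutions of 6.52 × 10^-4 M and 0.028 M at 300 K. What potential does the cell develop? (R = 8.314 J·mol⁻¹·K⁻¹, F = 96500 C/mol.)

0.032 V

Both half-cells are Cr³⁺/Cr, so E°_cell = 0. The concentrated side is the cathode; the cell reaction moves Cr³⁺ from high to low concentration with n = 3.
Q = [Cr³⁺]_dilute/[Cr³⁺]_conc = 6.52 × 10^-4/0.028 = 0.0233.
E = 0 − (RT/nF) ln Q = −((8.314×300)/(3×96500))(-3.760) = 0.0324 V.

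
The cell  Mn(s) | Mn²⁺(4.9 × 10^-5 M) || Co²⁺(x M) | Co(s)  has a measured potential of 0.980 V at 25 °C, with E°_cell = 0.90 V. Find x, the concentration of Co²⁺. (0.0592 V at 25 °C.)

0.025 M

From the Nernst equation, log Q = n(E° − E)/0.0592 = 2(0.90 − 0.980)/0.0592 = -2.703, so Q = 0.00198.
With Q = [Mn²⁺]/[Co²⁺] and the known concentrations, [Co²⁺] in the denominator gives [Co²⁺] = 0.025 M.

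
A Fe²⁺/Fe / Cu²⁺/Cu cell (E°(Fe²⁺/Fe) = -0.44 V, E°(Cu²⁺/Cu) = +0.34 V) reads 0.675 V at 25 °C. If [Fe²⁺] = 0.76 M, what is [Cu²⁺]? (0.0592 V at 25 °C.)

2.2 × 10^-4 M

From the Nernst equation, log Q = n(E° − E)/0.0592 = 2(0.78 − 0.675)/0.0592 = 3.547, so Q = 3530.
With Q = [Fe²⁺]/[Cu²⁺] and the known concentrations, [Cu²⁺] in the denominator gives [Cu²⁺] = 2.2 × 10^-4 M.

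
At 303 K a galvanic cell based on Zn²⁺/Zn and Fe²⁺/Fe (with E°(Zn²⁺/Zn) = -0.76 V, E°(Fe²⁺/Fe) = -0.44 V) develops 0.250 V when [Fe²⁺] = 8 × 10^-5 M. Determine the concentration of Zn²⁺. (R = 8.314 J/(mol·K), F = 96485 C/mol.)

0.017 M

From the Nernst equation, ln Q = nF(E° − E)/RT = 2×96485×(0.32 − 0.250)/(8.314×303) = 5.362, so Q = 213.
With Q = [Zn²⁺]/[Fe²⁺] and the known concentrations, [Zn²⁺] in the numerator gives [Zn²⁺] = 0.017 M.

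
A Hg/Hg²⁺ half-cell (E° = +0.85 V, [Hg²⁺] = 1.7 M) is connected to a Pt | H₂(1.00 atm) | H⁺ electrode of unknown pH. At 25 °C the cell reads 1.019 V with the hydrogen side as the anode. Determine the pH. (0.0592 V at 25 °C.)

pH = 2.74

E°_cell = 0.85 V and n = 2.
log Q = n(E° − E)/0.0592 = 2×(0.85 − 1.019)/0.0592 = -5.709.
With Q = [H⁺]^2 / ([Hg²⁺]·P(H₂)), solving for [H⁺] gives log[H⁺] = -2.740, so pH = 2.74.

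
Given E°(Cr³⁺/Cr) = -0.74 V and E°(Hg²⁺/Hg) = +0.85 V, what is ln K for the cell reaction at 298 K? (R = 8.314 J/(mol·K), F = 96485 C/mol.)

ln K = 371.5

E°_cell = +0.85 − (-0.74) = 1.59 V, with n = 6 electrons transferred.
At equilibrium E = 0, so the Nernst equation gives ln K = nFE°/RT = (6)(96485)(1.59)/((8.314)(298)) = 371.52.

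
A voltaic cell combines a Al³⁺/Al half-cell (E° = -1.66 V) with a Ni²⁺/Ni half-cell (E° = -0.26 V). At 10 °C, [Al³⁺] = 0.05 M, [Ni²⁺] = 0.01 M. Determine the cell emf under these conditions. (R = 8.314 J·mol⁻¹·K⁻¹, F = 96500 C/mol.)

1.37 V

The Ni²⁺/Ni couple has the higher reduction potential and acts as the cathode, so E°_cell = -0.26 − (-1.66) = 1.40 V.
Balancing electrons gives n = 6; the reaction quotient is Q = [Al³⁺]^2/[Ni²⁺]^3 = 2500.
E = E° − (RT/nF) ln Q = 1.40 − (8.314×283)/(6×96500) × (7.824) = 1.400 − 0.032 = 1.368 V.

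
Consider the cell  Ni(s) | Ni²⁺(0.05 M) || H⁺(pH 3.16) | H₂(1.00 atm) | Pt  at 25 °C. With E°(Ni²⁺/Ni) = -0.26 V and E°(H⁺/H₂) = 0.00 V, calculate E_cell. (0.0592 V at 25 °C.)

0.11 V

The hydrogen couple is the cathode, so E°_cell = 0.26 V; n = 2.
[H⁺] = 10^(−3.16) = 6.9 × 10^-4 M, and Q = [Ni²⁺]·P(H₂) / [H⁺]^2 = 1.04 × 10^5.
E = E° − (0.0592/2) log Q = 0.26 − (0.0592/2)(5.019) = 0.111 V.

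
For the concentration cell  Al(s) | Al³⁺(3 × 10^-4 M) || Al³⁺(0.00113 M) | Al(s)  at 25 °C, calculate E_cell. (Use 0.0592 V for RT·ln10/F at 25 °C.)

0.011 V

Both half-cells are Al³⁺/Al, so E°_cell = 0. The concentrated side is the cathode; the cell reaction moves Al³⁺ from high to low concentration with n = 3.
Q = [Al³⁺]_dilute/[Al³⁺]_conc = 3 × 10^-4/0.00113 = 0.265.
E = 0 − (0.0592/3) log Q = −(0.0592/3)(-0.576) = 0.0114 V.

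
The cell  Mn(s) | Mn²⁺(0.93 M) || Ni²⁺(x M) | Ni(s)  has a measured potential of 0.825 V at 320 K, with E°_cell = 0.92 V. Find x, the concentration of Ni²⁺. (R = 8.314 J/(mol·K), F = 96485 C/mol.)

9.5 × 10^-4 M

From the Nernst equation, ln Q = nF(E° − E)/RT = 2×96485×(0.92 − 0.825)/(8.314×320) = 6.891, so Q = 983.
With Q = [Mn²⁺]/[Ni²⁺] and the known concentrations, [Ni²⁺] in the denominator gives [Ni²⁺] = 9.5 × 10^-4 M.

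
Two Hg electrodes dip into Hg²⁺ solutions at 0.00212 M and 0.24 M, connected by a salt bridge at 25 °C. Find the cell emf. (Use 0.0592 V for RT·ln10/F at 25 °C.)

0.061 V

Both half-cells are Hg²⁺/Hg, so E°_cell = 0. The concentrated side is the cathode; the cell reaction moves Hg²⁺ from high to low concentration with n = 2.
Q = [Hg²⁺]_dilute/[Hg²⁺]_conc = 0.00212/0.24 = 0.00883.
E = 0 − (0.0592/2) log Q = −(0.0592/2)(-2.054) = 0.0608 V.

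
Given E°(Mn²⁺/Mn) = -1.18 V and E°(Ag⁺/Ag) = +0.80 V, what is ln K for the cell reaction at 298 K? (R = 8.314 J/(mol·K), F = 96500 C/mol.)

ln K = 154.2

E°_cell = +0.80 − (-1.18) = 1.98 V, with n = 2 electrons transferred.
At equilibrium E = 0, so the Nernst equation gives ln K = nFE°/RT = (2)(96500)(1.98)/((8.314)(298)) = 154.24.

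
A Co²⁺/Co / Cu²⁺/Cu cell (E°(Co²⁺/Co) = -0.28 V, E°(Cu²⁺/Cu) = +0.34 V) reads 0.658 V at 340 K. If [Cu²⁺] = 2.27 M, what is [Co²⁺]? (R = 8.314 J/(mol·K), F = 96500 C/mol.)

From the Nernst equation, ln Q = nF(E° − E)/RT = 2×96500×(0.62 − 0.658)/(8.314×340) = -2.594, so Q = 0.0747.
With Q = [Co²⁺]/[Cu²⁺] and the known concentrations, [Co²⁺] in the numerator gives [Co²⁺] = 0.17 M.

0.17 M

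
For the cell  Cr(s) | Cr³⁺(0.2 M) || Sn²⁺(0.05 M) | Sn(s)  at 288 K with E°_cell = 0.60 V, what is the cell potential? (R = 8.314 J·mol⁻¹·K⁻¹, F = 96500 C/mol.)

Balancing electrons gives n = 6; the reaction quotient is Q = [Cr³⁺]^2/[Sn²⁺]^3 = 320.
E = E° − (RT/nF) ln Q = 0.60 − (8.314×288)/(6×96500) × (5.768) = 0.600 − 0.024 = 0.576 V.

0.576 V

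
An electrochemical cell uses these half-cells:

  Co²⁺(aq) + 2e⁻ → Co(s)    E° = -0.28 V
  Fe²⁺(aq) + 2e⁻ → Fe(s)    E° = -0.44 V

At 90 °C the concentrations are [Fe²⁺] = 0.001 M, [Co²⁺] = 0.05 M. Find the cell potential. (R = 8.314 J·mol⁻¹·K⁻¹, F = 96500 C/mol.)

The Co²⁺/Co couple has the higher reduction potential and acts as the cathode, so E°_cell = -0.28 − (-0.44) = 0.16 V.
Balancing electrons gives n = 2; the reaction quotient is Q = [Fe²⁺]/[Co²⁺] = 0.0200.
E = E° − (RT/nF) ln Q = 0.16 − (8.314×363)/(2×96500) × (-3.912) = 0.160 + 0.061 = 0.221 V.

0.221 V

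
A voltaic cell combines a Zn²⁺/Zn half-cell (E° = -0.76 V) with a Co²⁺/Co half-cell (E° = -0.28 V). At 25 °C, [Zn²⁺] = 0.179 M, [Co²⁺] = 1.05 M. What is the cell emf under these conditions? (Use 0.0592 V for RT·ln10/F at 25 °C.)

The Co²⁺/Co couple has the higher reduction potential and acts as the cathode, so E°_cell = -0.28 − (-0.76) = 0.48 V.
Balancing electrons gives n = 2; the reaction quotient is Q = [Zn²⁺]/[Co²⁺] = 0.170.
At 25 °C, E = E° − (0.0592/n) log Q = 0.48 − (0.0592/2)(-0.768) = 0.480 + 0.023 = 0.503 V.

0.503 V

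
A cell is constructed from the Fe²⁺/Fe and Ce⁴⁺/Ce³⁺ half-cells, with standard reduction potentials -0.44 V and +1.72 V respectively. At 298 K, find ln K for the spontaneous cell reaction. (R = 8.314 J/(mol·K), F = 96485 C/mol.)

ln K = 168.2

E°_cell = +1.72 − (-0.44) = 2.16 V, with n = 2 electrons transferred.
At equilibrium E = 0, so the Nernst equation gives ln K = nFE°/RT = (2)(96485)(2.16)/((8.314)(298)) = 168.24.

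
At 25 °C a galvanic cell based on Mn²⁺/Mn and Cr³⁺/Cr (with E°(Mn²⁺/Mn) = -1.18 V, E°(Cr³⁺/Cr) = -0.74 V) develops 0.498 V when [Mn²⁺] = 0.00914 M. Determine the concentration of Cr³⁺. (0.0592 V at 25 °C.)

0.76 M

From the Nernst equation, log Q = n(E° − E)/0.0592 = 6(0.44 − 0.498)/0.0592 = -5.878, so Q = 1.32 × 10^-6.
With Q = [Mn²⁺]^3/[Cr³⁺]^2 and the known concentrations, [Cr³⁺]^2 in the denominator gives [Cr³⁺] = 0.76 M.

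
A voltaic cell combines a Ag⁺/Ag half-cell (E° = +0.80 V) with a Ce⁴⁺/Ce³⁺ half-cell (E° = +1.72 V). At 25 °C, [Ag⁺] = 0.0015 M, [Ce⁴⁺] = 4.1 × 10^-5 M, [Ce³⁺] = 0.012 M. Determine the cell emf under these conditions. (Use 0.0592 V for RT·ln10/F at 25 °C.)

The Ce⁴⁺/Ce³⁺ couple has the higher reduction potential and acts as the cathode, so E°_cell = +1.72 − (+0.80) = 0.92 V.
Balancing electrons gives n = 1; the reaction quotient is Q = [Ag⁺]·[Ce³⁺]/[Ce⁴⁺] = 0.439.
At 25 °C, E = E° − (0.0592/n) log Q = 0.92 − (0.0592/1)(-0.358) = 0.920 + 0.021 = 0.941 V.

0.941 V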